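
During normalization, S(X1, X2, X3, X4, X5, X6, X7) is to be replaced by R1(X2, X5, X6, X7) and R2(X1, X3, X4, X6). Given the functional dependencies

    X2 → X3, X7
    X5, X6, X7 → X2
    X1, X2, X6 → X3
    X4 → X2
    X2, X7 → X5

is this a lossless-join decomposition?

No

Common attributes: R1 ∩ R2 = {X6}.
No dependency enlarges {X6}, so (X6)⁺ = {X6}.
The closure contains neither all of R1 = {X2, X5, X6, X7} nor all of R2 = {X1, X3, X4, X6}, so the common attributes are not a superkey of either fragment. The join is lossy.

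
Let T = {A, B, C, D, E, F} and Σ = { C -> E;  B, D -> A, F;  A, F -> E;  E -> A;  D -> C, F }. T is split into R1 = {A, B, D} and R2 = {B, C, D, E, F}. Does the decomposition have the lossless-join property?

Yes

Common attributes: R1 ∩ R2 = {B, D}.
Closure of {B, D}: B, D → A, F applies, adding A, F; A, F → E applies, adding E; D → C, F applies, adding C. So (B, D)⁺ = {A, B, C, D, E, F}.
This closure contains every attribute of R1, so R1 ∩ R2 → R1. The join is lossless.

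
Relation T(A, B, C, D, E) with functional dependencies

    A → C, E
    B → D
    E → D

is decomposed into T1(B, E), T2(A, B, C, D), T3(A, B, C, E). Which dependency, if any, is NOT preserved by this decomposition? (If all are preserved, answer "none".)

E → D

Check E → D: no single fragment contains all of {D, E}, and the restricted closure of {E} across the fragments never reaches {D}.
A → C, E is preserved.
B → D is preserved.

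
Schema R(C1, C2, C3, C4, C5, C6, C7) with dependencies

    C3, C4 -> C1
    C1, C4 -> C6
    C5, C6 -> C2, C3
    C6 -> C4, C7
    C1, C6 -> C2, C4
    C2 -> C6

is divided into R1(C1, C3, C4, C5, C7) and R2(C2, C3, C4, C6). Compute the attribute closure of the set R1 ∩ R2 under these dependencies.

R1 ∩ R2 = {C3, C4}.
C3, C4 → C1 applies, adding C1
C1, C4 → C6 applies, adding C6
C6 → C4, C7 applies, adding C7
C1, C6 → C2, C4 applies, adding C2
Closure: {C1, C2, C3, C4, C6, C7}.

C1, C2, C3, C4, C6, C7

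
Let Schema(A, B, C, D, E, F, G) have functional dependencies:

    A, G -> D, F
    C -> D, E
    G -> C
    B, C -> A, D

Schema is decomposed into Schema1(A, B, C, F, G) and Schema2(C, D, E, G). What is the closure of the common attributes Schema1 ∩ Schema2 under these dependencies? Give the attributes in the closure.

Schema1 ∩ Schema2 = {C, G}.
C → D, E applies, adding D, E
Closure: {C, D, E, G}.

C, D, E, G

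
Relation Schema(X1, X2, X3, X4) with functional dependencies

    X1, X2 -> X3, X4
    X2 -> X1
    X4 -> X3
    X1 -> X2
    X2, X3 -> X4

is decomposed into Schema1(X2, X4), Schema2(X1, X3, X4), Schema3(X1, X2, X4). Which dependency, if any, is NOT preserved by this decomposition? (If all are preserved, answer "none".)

none

X1, X2 → X3, X4: restricted closure across fragments reaches X3, X4.
X2 → X1 lies within Schema3.
X4 → X3 lies within Schema2.
X1 → X2 lies within Schema3.
X2, X3 → X4: restricted closure across fragments reaches X4.
Every dependency is enforceable on the fragments, so the decomposition is dependency-preserving.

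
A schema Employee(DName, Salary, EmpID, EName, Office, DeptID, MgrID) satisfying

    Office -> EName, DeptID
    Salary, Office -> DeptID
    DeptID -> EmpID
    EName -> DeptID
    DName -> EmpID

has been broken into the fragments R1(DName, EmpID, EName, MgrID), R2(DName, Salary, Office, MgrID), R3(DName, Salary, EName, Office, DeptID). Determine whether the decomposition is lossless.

Yes

Chase test. Columns are DName, Salary, EmpID, EName, Office, DeptID, MgrID; row i has aⱼ where attribute j ∈ Ri, else bᵢⱼ.
Initial tableau (one row per fragment):
  row 1: a1 b12 a3 a4 b15 b16 a7
  row 2: a1 a2 b23 b24 a5 b26 a7
  row 3: a1 a2 b33 a4 a5 a6 b37
Rows 2 and 3 agree on Office; apply Office→EName, DeptID and equate their EName, DeptID entries.
Rows 2 and 3 agree on DeptID; apply DeptID→EmpID and equate their EmpID entries.
Rows 1 and 2 agree on EName; apply EName→DeptID and equate their DeptID entries.
Rows 1 and 2 agree on DName; apply DName→EmpID and equate their EmpID entries.
Row 2 is now all distinguished symbols — the join is lossless.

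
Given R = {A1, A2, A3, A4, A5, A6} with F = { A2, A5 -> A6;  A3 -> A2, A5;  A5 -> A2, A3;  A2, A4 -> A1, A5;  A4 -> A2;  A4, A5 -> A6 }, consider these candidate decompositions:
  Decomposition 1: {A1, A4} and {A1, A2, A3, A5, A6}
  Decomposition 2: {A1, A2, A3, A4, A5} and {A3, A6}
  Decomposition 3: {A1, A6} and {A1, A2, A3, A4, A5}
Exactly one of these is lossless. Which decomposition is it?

Decomposition 1: common = {A1}, closure = {A1} → lossy.
Decomposition 2: common = {A3}, closure = {A2, A3, A5, A6} → lossless.
Decomposition 3: common = {A1}, closure = {A1} → lossy.

Decomposition 2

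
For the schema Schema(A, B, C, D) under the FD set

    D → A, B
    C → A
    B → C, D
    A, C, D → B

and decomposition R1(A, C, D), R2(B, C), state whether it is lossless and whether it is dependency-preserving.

Lossless test: (C)⁺ = {A, C}, which is a superkey of neither fragment — lossy.
Dependency preservation: the restricted closure of {D} across the fragments never reaches {A, B}, so D → A, B cannot be enforced without a join — not preserved.

lossy and not dependency-preserving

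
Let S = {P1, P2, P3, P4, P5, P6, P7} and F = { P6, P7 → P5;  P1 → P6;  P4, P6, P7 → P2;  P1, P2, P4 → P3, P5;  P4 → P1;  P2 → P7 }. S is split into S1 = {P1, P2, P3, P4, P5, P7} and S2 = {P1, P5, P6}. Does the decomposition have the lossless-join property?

Common attributes: S1 ∩ S2 = {P1, P5}.
Closure of {P1, P5}: P1 → P6 applies, adding P6. So (P1, P5)⁺ = {P1, P5, P6}.
This closure contains every attribute of S2, so S1 ∩ S2 → S2. The join is lossless.

Yes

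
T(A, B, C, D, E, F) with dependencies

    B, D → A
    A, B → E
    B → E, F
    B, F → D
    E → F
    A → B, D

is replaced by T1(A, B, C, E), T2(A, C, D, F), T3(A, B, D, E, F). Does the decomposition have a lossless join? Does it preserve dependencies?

lossless and dependency-preserving

Lossless test (chase): Rows 1 and 3 agree on B; apply B→E, F and equate their E, F entries. Rows 1 and 3 agree on B, F; apply B, F→D and equate their D entries. Rows 1 and 2 agree on A; apply A→B, D and equate their B, D entries. Rows 1 and 2 agree on A, B; apply A, B→E and equate their E entries. Row 1 is now all distinguished symbols — the join is lossless.
Dependency preservation: every FD's attributes lie within a single fragment, so each can be enforced locally — preserved.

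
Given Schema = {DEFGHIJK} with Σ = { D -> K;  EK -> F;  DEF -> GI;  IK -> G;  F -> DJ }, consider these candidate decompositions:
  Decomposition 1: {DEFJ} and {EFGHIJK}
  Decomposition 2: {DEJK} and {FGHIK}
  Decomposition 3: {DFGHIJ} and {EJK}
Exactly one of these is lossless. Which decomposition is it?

Decomposition 1: common = {EFJ}, closure = {DEFGIJK} → lossless.
Decomposition 2: common = {K}, closure = {K} → lossy.
Decomposition 3: common = {J}, closure = {J} → lossy.

Decomposition 1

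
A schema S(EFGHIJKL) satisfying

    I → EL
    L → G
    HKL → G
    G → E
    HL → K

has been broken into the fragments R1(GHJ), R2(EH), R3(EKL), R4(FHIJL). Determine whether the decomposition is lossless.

Chase test. Columns are EFGHIJKL; row i has aⱼ where attribute j ∈ Ri, else bᵢⱼ.
Initial tableau (one row per fragment):
  row 1: b11 b12 a3 a4 b15 a6 b17 b18
  row 2: a1 b22 b23 a4 b25 b26 b27 b28
  row 3: a1 b32 b33 b34 b35 b36 a7 a8
  row 4: b41 a2 b43 a4 a5 a6 b47 a8
Rows 3 and 4 agree on L; apply L→G and equate their G entries.
Rows 3 and 4 agree on G; apply G→E and equate their E entries.
No row becomes fully distinguished — the join is lossy.

No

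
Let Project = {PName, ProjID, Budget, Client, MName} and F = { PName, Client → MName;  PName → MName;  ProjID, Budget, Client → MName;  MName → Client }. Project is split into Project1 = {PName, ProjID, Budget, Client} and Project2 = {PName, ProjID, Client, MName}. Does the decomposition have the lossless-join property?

Common attributes: Project1 ∩ Project2 = {PName, ProjID, Client}.
Closure of {PName, ProjID, Client}: PName, Client → MName applies, adding MName. So (PName, ProjID, Client)⁺ = {PName, ProjID, Client, MName}.
This closure contains every attribute of Project2, so Project1 ∩ Project2 → Project2. The join is lossless.

Yes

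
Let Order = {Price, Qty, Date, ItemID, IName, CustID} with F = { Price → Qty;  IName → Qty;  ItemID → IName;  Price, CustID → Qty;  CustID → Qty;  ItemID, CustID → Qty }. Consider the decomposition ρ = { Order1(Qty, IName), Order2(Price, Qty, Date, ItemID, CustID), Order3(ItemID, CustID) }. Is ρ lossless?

Chase test. Columns are Price, Qty, Date, ItemID, IName, CustID; row i has aⱼ where attribute j ∈ Orderi, else bᵢⱼ.
Initial tableau (one row per fragment):
  row 1: b11 a2 b13 b14 a5 b16
  row 2: a1 a2 a3 a4 b25 a6
  row 3: b31 b32 b33 a4 b35 a6
Rows 2 and 3 agree on ItemID; apply ItemID→IName and equate their IName entries.
Rows 2 and 3 agree on CustID; apply CustID→Qty and equate their Qty entries.
No row becomes fully distinguished — the join is lossy.

No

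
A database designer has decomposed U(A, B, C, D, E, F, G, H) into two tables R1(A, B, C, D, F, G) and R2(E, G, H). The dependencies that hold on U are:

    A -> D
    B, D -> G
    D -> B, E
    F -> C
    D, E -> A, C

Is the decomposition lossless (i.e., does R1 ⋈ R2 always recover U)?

Common attributes: R1 ∩ R2 = {G}.
No dependency enlarges {G}, so (G)⁺ = {G}.
The closure contains neither all of R1 = {A, B, C, D, F, G} nor all of R2 = {E, G, H}, so the common attributes are not a superkey of either fragment. The join is lossy.

No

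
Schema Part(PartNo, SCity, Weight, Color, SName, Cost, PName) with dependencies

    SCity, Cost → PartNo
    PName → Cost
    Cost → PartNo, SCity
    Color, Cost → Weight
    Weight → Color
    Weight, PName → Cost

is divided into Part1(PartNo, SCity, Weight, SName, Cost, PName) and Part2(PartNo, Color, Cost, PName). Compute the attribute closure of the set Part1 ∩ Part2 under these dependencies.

PartNo, SCity, Cost, PName

Part1 ∩ Part2 = {PartNo, Cost, PName}.
Cost → PartNo, SCity applies, adding SCity
Closure: {PartNo, SCity, Cost, PName}.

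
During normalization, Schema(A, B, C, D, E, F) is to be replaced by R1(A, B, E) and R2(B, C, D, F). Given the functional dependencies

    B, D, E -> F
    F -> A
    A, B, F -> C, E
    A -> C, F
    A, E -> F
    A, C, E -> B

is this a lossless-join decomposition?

Common attributes: R1 ∩ R2 = {B}.
No dependency enlarges {B}, so (B)⁺ = {B}.
The closure contains neither all of R1 = {A, B, E} nor all of R2 = {B, C, D, F}, so the common attributes are not a superkey of either fragment. The join is lossy.

No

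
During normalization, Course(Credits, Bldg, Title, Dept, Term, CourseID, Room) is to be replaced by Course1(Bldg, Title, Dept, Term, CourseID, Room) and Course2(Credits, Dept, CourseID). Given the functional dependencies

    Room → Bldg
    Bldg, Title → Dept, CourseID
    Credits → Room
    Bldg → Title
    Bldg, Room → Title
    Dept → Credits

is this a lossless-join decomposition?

Common attributes: Course1 ∩ Course2 = {Dept, CourseID}.
Closure of {Dept, CourseID}: Dept → Credits applies, adding Credits; Credits → Room applies, adding Room; Room → Bldg applies, adding Bldg; Bldg → Title applies, adding Title. So (Dept, CourseID)⁺ = {Credits, Bldg, Title, Dept, CourseID, Room}.
This closure contains every attribute of Course2, so Course1 ∩ Course2 → Course2. The join is lossless.

Yes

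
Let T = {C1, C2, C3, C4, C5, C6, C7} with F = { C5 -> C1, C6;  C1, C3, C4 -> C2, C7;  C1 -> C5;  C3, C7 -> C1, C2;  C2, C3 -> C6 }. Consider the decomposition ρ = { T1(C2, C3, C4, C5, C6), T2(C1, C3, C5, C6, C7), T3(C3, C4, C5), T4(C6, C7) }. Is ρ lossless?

No

Chase test. Columns are C1, C2, C3, C4, C5, C6, C7; row i has aⱼ where attribute j ∈ Ti, else bᵢⱼ.
Initial tableau (one row per fragment):
  row 1: b11 a2 a3 a4 a5 a6 b17
  row 2: a1 b22 a3 b24 a5 a6 a7
  row 3: b31 b32 a3 a4 a5 b36 b37
  row 4: b41 b42 b43 b44 b45 a6 a7
Rows 1 and 2 agree on C5; apply C5→C1, C6 and equate their C1, C6 entries.
Rows 1 and 3 agree on C5; apply C5→C1, C6 and equate their C1, C6 entries.
Rows 1 and 3 agree on C1, C3, C4; apply C1, C3, C4→C2, C7 and equate their C2, C7 entries.
No row becomes fully distinguished — the join is lossy.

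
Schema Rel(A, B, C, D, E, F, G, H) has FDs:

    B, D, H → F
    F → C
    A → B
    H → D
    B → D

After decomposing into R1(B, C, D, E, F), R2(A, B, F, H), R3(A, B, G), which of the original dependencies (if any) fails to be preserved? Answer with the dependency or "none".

Check H → D: no single fragment contains all of {D, H}, and the restricted closure of {H} across the fragments never reaches {D}.
B, D, H → F is preserved.
F → C is preserved.
A → B is preserved.
B → D is preserved.

H → D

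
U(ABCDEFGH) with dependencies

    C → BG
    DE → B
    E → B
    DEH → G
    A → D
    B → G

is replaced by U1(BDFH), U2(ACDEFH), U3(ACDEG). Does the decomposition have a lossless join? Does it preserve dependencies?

Lossless test (chase): Rows 2 and 3 agree on C; apply C→BG and equate their BG entries. No row becomes fully distinguished — the join is lossy.
Dependency preservation: the restricted closure of {C} across the fragments never reaches {BG}, so C → BG cannot be enforced without a join — not preserved.

lossy and not dependency-preserving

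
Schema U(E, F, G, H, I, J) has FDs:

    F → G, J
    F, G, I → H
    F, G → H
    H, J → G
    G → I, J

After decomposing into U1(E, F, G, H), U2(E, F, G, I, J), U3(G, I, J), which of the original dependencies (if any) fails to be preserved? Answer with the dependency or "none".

Check H, J → G: no single fragment contains all of {G, H, J}, and the restricted closure of {H, J} across the fragments never reaches {G}.
F → G, J is preserved.
F, G, I → H is preserved.
F, G → H is preserved.
G → I, J is preserved.

H, J → G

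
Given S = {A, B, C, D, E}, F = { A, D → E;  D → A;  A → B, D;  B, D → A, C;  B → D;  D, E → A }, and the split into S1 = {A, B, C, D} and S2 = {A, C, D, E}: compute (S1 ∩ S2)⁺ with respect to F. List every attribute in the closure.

S1 ∩ S2 = {A, C, D}.
A, D → E applies, adding E
A → B, D applies, adding B
Closure: {A, B, C, D, E}.

A, B, C, D, E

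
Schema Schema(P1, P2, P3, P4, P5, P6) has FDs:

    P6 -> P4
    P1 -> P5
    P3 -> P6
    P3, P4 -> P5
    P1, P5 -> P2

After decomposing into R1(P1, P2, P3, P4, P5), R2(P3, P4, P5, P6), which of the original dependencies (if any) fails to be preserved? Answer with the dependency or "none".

P6 → P4 lies within R2.
P1 → P5 lies within R1.
P3 → P6 lies within R2.
P3, P4 → P5 lies within R1.
P1, P5 → P2 lies within R1.
Every dependency is enforceable on the fragments, so the decomposition is dependency-preserving.

none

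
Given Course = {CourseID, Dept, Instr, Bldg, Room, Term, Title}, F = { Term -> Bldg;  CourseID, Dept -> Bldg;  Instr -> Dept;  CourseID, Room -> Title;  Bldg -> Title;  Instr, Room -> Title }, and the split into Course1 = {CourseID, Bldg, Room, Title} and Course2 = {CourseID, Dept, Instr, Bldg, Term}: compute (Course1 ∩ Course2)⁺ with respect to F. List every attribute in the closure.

CourseID, Bldg, Title

Course1 ∩ Course2 = {CourseID, Bldg}.
Bldg → Title applies, adding Title
Closure: {CourseID, Bldg, Title}.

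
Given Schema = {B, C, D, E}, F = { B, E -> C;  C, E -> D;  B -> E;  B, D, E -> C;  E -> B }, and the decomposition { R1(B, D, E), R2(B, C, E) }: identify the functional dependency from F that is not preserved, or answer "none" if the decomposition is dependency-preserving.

B, E → C lies within R2.
C, E → D: restricted closure across fragments reaches D.
B → E lies within R1.
B, D, E → C: restricted closure across fragments reaches C.
E → B lies within R1.
Every dependency is enforceable on the fragments, so the decomposition is dependency-preserving.

none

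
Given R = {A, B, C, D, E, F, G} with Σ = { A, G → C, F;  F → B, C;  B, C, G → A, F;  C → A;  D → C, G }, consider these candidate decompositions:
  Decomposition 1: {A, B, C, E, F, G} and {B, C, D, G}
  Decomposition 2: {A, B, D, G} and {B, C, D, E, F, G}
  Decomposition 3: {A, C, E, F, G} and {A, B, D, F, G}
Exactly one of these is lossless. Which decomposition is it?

Decomposition 2

Decomposition 1: common = {B, C, G}, closure = {A, B, C, F, G} → lossy.
Decomposition 2: common = {B, D, G}, closure = {A, B, C, D, F, G} → lossless.
Decomposition 3: common = {A, F, G}, closure = {A, B, C, F, G} → lossy.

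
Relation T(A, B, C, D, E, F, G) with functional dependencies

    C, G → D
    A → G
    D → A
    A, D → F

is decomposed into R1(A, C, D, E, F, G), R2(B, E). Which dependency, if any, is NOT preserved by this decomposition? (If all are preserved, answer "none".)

C, G → D lies within R1.
A → G lies within R1.
D → A lies within R1.
A, D → F lies within R1.
Every dependency is enforceable on the fragments, so the decomposition is dependency-preserving.

none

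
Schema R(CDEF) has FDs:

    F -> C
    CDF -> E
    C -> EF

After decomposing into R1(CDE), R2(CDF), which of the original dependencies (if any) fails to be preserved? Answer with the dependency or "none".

F → C lies within R2.
CDF → E: restricted closure across fragments reaches E.
C → EF: restricted closure across fragments reaches EF.
Every dependency is enforceable on the fragments, so the decomposition is dependency-preserving.

none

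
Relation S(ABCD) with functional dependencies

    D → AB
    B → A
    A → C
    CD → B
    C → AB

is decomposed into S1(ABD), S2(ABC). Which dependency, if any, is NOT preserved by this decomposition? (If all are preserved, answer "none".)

none

D → AB lies within S1.
B → A lies within S1.
A → C lies within S2.
CD → B: restricted closure across fragments reaches B.
C → AB lies within S2.
Every dependency is enforceable on the fragments, so the decomposition is dependency-preserving.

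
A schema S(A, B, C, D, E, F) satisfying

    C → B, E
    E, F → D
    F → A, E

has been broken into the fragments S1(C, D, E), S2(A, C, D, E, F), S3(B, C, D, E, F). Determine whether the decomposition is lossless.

Chase test. Columns are A, B, C, D, E, F; row i has aⱼ where attribute j ∈ Si, else bᵢⱼ.
Initial tableau (one row per fragment):
  row 1: b11 b12 a3 a4 a5 b16
  row 2: a1 b22 a3 a4 a5 a6
  row 3: b31 a2 a3 a4 a5 a6
Rows 1 and 2 agree on C; apply C→B, E and equate their B, E entries.
Rows 1 and 3 agree on C; apply C→B, E and equate their B, E entries.
Rows 2 and 3 agree on F; apply F→A, E and equate their A, E entries.
Row 2 is now all distinguished symbols — the join is lossless.

Yes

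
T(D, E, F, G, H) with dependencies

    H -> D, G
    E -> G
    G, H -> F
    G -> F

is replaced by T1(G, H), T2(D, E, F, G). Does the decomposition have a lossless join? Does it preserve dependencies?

lossy and not dependency-preserving

Lossless test: (G)⁺ = {F, G}, which is a superkey of neither fragment — lossy.
Dependency preservation: the restricted closure of {H} across the fragments never reaches {D, G}, so H → D, G cannot be enforced without a join — not preserved.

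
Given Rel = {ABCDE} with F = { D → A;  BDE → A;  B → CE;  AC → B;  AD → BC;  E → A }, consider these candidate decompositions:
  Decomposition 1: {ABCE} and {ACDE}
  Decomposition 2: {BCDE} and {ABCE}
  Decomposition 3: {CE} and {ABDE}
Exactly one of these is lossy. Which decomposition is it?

Decomposition 1: common = {ACE}, closure = {ABCE} → lossless.
Decomposition 2: common = {BCE}, closure = {ABCE} → lossless.
Decomposition 3: common = {E}, closure = {AE} → lossy.

Decomposition 3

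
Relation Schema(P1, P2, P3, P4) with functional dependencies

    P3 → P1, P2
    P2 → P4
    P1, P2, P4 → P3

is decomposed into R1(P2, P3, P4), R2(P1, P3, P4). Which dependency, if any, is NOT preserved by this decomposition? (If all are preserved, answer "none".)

Check P1, P2, P4 → P3: no single fragment contains all of {P1, P2, P3, P4}, and the restricted closure of {P1, P2, P4} across the fragments never reaches {P3}.
P3 → P1, P2 is preserved.
P2 → P4 is preserved.

P1, P2, P4 → P3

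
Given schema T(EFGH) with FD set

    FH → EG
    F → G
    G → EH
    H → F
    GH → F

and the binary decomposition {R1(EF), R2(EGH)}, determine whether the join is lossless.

No

Common attributes: R1 ∩ R2 = {E}.
No dependency enlarges {E}, so (E)⁺ = {E}.
The closure contains neither all of R1 = {EF} nor all of R2 = {EGH}, so the common attributes are not a superkey of either fragment. The join is lossy.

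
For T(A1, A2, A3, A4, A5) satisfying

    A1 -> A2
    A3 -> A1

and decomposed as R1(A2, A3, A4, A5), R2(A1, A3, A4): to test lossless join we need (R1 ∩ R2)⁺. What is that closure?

A1, A2, A3, A4

R1 ∩ R2 = {A3, A4}.
A3 → A1 applies, adding A1
A1 → A2 applies, adding A2
Closure: {A1, A2, A3, A4}.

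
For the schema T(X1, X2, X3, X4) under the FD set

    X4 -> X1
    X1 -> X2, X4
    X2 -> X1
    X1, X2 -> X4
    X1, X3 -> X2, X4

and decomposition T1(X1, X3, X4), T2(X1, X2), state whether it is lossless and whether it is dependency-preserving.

lossless and dependency-preserving

Lossless test: (X1)⁺ = {X1, X2, X4}, which contains all of one fragment — lossless.
Dependency preservation: X1 → X2, X4; X1, X2 → X4; X1, X3 → X2, X4 are not contained in any single fragment, but the restricted closure of each left-hand side across the fragments still reaches the right-hand side; the remaining FDs each lie inside some fragment. All dependencies are preserved.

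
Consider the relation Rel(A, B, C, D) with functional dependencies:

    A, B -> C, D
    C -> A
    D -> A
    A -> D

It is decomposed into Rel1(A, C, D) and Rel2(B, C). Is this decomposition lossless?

Yes

Common attributes: Rel1 ∩ Rel2 = {C}.
Closure of {C}: C → A applies, adding A; A → D applies, adding D. So (C)⁺ = {A, C, D}.
This closure contains every attribute of Rel1, so Rel1 ∩ Rel2 → Rel1. The join is lossless.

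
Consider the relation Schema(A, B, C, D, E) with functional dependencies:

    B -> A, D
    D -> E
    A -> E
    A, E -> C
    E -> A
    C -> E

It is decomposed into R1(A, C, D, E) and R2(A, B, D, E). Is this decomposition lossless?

Common attributes: R1 ∩ R2 = {A, D, E}.
Closure of {A, D, E}: A, E → C applies, adding C. So (A, D, E)⁺ = {A, C, D, E}.
This closure contains every attribute of R1, so R1 ∩ R2 → R1. The join is lossless.

Yes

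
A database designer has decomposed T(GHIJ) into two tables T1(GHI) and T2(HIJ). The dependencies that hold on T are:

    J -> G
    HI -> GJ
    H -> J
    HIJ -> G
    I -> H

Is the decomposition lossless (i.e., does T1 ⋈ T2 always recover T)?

Common attributes: T1 ∩ T2 = {HI}.
Closure of {HI}: HI → GJ applies, adding GJ. So (HI)⁺ = {GHIJ}.
This closure contains every attribute of T1, so T1 ∩ T2 → T1. The join is lossless.

Yes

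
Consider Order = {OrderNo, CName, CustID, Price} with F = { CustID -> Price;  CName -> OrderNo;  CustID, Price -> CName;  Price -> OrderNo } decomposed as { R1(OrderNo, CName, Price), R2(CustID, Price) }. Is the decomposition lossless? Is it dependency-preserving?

lossy and not dependency-preserving

Lossless test: (Price)⁺ = {OrderNo, Price}, which is a superkey of neither fragment — lossy.
Dependency preservation: the restricted closure of {CustID, Price} across the fragments never reaches {CName}, so CustID, Price → CName cannot be enforced without a join — not preserved.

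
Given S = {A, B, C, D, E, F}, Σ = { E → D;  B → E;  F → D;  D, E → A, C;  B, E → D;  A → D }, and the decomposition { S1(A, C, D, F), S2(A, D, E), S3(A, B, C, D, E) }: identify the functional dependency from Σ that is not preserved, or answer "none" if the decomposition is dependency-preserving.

E → D lies within S2.
B → E lies within S3.
F → D lies within S1.
D, E → A, C lies within S3.
B, E → D lies within S3.
A → D lies within S1.
Every dependency is enforceable on the fragments, so the decomposition is dependency-preserving.

none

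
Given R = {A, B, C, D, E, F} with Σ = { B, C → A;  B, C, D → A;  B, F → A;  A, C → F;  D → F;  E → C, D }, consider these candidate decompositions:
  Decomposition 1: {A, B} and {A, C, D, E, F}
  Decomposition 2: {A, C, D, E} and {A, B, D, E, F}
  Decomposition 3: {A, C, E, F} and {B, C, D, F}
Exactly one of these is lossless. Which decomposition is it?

Decomposition 1: common = {A}, closure = {A} → lossy.
Decomposition 2: common = {A, D, E}, closure = {A, C, D, E, F} → lossless.
Decomposition 3: common = {C, F}, closure = {C, F} → lossy.

Decomposition 2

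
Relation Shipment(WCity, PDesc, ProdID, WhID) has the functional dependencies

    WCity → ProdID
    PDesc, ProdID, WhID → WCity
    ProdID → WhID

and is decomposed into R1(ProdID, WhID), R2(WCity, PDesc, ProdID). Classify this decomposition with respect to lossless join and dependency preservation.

lossless and dependency-preserving

Lossless test: (ProdID)⁺ = {ProdID, WhID}, which contains all of one fragment — lossless.
Dependency preservation: PDesc, ProdID, WhID → WCity is not contained in any single fragment, but the restricted closure of its left-hand side across the fragments still reaches the right-hand side; the remaining FDs each lie inside some fragment. All dependencies are preserved.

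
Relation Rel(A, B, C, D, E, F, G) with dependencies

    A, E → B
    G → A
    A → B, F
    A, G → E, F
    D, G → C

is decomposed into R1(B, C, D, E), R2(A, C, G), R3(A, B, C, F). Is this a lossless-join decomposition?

Chase test. Columns are A, B, C, D, E, F, G; row i has aⱼ where attribute j ∈ Ri, else bᵢⱼ.
Initial tableau (one row per fragment):
  row 1: b11 a2 a3 a4 a5 b16 b17
  row 2: a1 b22 a3 b24 b25 b26 a7
  row 3: a1 a2 a3 b34 b35 a6 b37
Rows 2 and 3 agree on A; apply A→B, F and equate their B, F entries.
No row becomes fully distinguished — the join is lossy.

No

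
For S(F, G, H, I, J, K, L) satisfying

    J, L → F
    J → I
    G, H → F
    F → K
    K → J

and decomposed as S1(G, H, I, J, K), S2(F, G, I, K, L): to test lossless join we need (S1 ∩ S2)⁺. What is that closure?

S1 ∩ S2 = {G, I, K}.
K → J applies, adding J
Closure: {G, I, J, K}.

G, I, J, K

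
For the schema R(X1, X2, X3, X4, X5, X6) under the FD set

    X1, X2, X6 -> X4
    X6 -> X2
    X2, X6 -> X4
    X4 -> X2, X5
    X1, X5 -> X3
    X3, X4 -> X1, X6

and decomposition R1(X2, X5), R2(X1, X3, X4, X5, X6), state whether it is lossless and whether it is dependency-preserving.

lossy and not dependency-preserving

Lossless test: (X5)⁺ = {X5}, which is a superkey of neither fragment — lossy.
Dependency preservation: the restricted closure of {X6} across the fragments never reaches {X2}, so X6 → X2 cannot be enforced without a join — not preserved.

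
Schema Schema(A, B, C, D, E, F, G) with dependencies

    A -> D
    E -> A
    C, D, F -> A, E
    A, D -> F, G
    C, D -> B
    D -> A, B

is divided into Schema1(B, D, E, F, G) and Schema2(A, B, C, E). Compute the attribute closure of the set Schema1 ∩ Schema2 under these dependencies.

Schema1 ∩ Schema2 = {B, E}.
E → A applies, adding A
A → D applies, adding D
A, D → F, G applies, adding F, G
Closure: {A, B, D, E, F, G}.

A, B, D, E, F, G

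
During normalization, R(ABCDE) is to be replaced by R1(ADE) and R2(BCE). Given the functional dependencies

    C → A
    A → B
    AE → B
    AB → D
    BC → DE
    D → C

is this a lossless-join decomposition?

Common attributes: R1 ∩ R2 = {E}.
No dependency enlarges {E}, so (E)⁺ = {E}.
The closure contains neither all of R1 = {ADE} nor all of R2 = {BCE}, so the common attributes are not a superkey of either fragment. The join is lossy.

No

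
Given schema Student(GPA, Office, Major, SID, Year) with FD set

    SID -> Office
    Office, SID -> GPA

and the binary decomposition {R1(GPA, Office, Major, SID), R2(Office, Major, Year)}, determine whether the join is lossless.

No

Common attributes: R1 ∩ R2 = {Office, Major}.
No dependency enlarges {Office, Major}, so (Office, Major)⁺ = {Office, Major}.
The closure contains neither all of R1 = {GPA, Office, Major, SID} nor all of R2 = {Office, Major, Year}, so the common attributes are not a superkey of either fragment. The join is lossy.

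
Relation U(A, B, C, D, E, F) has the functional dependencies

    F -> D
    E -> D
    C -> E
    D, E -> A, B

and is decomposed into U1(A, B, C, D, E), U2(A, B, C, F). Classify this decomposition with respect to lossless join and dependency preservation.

Lossless test: (A, B, C)⁺ = {A, B, C, D, E}, which contains all of one fragment — lossless.
Dependency preservation: the restricted closure of {F} across the fragments never reaches {D}, so F → D cannot be enforced without a join — not preserved.

lossless but not dependency-preserving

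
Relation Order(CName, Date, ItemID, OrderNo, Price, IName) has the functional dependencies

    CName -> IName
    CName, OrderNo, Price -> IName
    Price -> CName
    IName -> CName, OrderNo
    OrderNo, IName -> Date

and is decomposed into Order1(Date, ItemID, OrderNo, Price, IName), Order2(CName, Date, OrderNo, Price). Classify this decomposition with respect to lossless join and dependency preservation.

lossless but not dependency-preserving

Lossless test: (Date, OrderNo, Price)⁺ = {CName, Date, OrderNo, Price, IName}, which contains all of one fragment — lossless.
Dependency preservation: the restricted closure of {CName} across the fragments never reaches {IName}, so CName → IName cannot be enforced without a join — not preserved.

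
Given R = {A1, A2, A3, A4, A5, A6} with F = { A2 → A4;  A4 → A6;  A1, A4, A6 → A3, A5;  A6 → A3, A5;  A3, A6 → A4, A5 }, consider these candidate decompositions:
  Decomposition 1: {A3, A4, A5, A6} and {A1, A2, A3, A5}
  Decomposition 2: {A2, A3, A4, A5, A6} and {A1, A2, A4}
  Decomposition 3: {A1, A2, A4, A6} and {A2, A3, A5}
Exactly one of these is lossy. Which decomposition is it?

Decomposition 1: common = {A3, A5}, closure = {A3, A5} → lossy.
Decomposition 2: common = {A2, A4}, closure = {A2, A3, A4, A5, A6} → lossless.
Decomposition 3: common = {A2}, closure = {A2, A3, A4, A5, A6} → lossless.

Decomposition 1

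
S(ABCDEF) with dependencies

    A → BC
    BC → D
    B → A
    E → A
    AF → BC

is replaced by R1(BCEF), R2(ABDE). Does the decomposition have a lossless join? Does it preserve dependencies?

lossless and dependency-preserving

Lossless test: (BE)⁺ = {ABCDE}, which contains all of one fragment — lossless.
Dependency preservation: A → BC; BC → D; AF → BC are not contained in any single fragment, but the restricted closure of each left-hand side across the fragments still reaches the right-hand side; the remaining FDs each lie inside some fragment. All dependencies are preserved.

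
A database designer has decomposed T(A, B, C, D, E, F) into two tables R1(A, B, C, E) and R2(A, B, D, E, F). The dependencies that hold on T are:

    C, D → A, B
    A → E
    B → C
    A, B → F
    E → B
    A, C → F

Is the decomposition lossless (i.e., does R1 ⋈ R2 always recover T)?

Common attributes: R1 ∩ R2 = {A, B, E}.
Closure of {A, B, E}: B → C applies, adding C; A, B → F applies, adding F. So (A, B, E)⁺ = {A, B, C, E, F}.
This closure contains every attribute of R1, so R1 ∩ R2 → R1. The join is lossless.

Yes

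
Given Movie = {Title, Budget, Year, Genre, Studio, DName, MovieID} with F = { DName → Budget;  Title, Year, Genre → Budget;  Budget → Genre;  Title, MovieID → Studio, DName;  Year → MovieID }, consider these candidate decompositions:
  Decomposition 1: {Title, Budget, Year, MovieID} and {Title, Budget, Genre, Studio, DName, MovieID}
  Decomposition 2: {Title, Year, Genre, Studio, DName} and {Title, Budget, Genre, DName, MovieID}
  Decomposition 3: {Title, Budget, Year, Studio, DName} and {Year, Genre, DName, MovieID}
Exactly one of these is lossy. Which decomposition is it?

Decomposition 1: common = {Title, Budget, MovieID}, closure = {Title, Budget, Genre, Studio, DName, MovieID} → lossless.
Decomposition 2: common = {Title, Genre, DName}, closure = {Title, Budget, Genre, DName} → lossy.
Decomposition 3: common = {Year, DName}, closure = {Budget, Year, Genre, DName, MovieID} → lossless.

Decomposition 2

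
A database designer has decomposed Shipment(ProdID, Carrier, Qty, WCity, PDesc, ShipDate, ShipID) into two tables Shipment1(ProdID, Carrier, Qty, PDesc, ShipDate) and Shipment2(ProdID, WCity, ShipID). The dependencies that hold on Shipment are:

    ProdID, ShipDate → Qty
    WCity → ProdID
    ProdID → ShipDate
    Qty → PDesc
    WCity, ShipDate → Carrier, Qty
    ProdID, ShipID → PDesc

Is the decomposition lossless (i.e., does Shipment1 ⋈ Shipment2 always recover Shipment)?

Common attributes: Shipment1 ∩ Shipment2 = {ProdID}.
Closure of {ProdID}: ProdID → ShipDate applies, adding ShipDate; ProdID, ShipDate → Qty applies, adding Qty; Qty → PDesc applies, adding PDesc. So (ProdID)⁺ = {ProdID, Qty, PDesc, ShipDate}.
The closure contains neither all of Shipment1 = {ProdID, Carrier, Qty, PDesc, ShipDate} nor all of Shipment2 = {ProdID, WCity, ShipID}, so the common attributes are not a superkey of either fragment. The join is lossy.

No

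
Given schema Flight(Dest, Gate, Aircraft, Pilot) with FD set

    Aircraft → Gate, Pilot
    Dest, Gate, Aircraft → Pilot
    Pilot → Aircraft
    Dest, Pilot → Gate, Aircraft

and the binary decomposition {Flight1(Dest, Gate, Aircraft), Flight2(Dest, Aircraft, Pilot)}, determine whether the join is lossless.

Yes

Common attributes: Flight1 ∩ Flight2 = {Dest, Aircraft}.
Closure of {Dest, Aircraft}: Aircraft → Gate, Pilot applies, adding Gate, Pilot. So (Dest, Aircraft)⁺ = {Dest, Gate, Aircraft, Pilot}.
This closure contains every attribute of Flight1, so Flight1 ∩ Flight2 → Flight1. The join is lossless.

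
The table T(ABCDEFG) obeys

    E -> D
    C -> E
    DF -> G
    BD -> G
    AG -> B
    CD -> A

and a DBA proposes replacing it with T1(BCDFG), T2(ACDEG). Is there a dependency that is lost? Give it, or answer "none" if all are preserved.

AG -> B

Check AG → B: no single fragment contains all of {ABG}, and the restricted closure of {AG} across the fragments never reaches {B}.
E → D is preserved.
C → E is preserved.
DF → G is preserved.
BD → G is preserved.
CD → A is preserved.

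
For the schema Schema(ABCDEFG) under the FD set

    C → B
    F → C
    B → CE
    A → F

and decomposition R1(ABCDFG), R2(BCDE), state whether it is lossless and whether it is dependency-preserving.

Lossless test: (BCD)⁺ = {BCDE}, which contains all of one fragment — lossless.
Dependency preservation: every FD's attributes lie within a single fragment, so each can be enforced locally — preserved.

lossless and dependency-preserving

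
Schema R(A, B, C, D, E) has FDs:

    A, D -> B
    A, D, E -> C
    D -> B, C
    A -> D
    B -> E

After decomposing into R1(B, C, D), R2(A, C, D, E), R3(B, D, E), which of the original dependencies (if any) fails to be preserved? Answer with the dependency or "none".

none

A, D → B: restricted closure across fragments reaches B.
A, D, E → C lies within R2.
D → B, C lies within R1.
A → D lies within R2.
B → E lies within R3.
Every dependency is enforceable on the fragments, so the decomposition is dependency-preserving.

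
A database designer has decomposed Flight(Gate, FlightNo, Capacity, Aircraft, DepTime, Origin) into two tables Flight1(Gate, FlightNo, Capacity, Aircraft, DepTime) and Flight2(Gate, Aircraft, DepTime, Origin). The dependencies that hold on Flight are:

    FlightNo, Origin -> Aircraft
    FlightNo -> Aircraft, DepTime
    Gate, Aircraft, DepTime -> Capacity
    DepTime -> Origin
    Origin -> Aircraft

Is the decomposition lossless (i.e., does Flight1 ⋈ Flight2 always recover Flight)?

Common attributes: Flight1 ∩ Flight2 = {Gate, Aircraft, DepTime}.
Closure of {Gate, Aircraft, DepTime}: Gate, Aircraft, DepTime → Capacity applies, adding Capacity; DepTime → Origin applies, adding Origin. So (Gate, Aircraft, DepTime)⁺ = {Gate, Capacity, Aircraft, DepTime, Origin}.
This closure contains every attribute of Flight2, so Flight1 ∩ Flight2 → Flight2. The join is lossless.

Yes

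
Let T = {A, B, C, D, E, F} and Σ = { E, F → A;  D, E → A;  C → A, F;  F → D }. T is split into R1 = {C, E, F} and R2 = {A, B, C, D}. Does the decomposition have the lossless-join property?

No

Common attributes: R1 ∩ R2 = {C}.
Closure of {C}: C → A, F applies, adding A, F; F → D applies, adding D. So (C)⁺ = {A, C, D, F}.
The closure contains neither all of R1 = {C, E, F} nor all of R2 = {A, B, C, D}, so the common attributes are not a superkey of either fragment. The join is lossy.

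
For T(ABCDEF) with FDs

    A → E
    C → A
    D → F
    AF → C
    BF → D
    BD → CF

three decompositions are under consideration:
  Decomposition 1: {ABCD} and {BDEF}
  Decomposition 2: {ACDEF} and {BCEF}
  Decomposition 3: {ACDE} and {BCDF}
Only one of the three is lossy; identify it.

Decomposition 2

Decomposition 1: common = {BD}, closure = {ABCDEF} → lossless.
Decomposition 2: common = {CEF}, closure = {ACEF} → lossy.
Decomposition 3: common = {CD}, closure = {ACDEF} → lossless.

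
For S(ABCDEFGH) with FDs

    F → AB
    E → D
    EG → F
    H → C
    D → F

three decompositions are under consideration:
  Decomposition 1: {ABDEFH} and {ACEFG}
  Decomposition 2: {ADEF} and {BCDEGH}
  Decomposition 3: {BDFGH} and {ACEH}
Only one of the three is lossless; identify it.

Decomposition 2

Decomposition 1: common = {AEF}, closure = {ABDEF} → lossy.
Decomposition 2: common = {DE}, closure = {ABDEF} → lossless.
Decomposition 3: common = {H}, closure = {CH} → lossy.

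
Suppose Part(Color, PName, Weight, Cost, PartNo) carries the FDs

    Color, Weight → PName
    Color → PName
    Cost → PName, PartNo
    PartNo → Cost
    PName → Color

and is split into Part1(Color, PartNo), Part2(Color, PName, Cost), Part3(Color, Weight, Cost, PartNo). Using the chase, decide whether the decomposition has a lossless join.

Yes

Chase test. Columns are Color, PName, Weight, Cost, PartNo; row i has aⱼ where attribute j ∈ Parti, else bᵢⱼ.
Initial tableau (one row per fragment):
  row 1: a1 b12 b13 b14 a5
  row 2: a1 a2 b23 a4 b25
  row 3: a1 b32 a3 a4 a5
Rows 1 and 2 agree on Color; apply Color→PName and equate their PName entries.
Rows 1 and 3 agree on Color; apply Color→PName and equate their PName entries.
Rows 2 and 3 agree on Cost; apply Cost→PName, PartNo and equate their PName, PartNo entries.
Rows 1 and 2 agree on PartNo; apply PartNo→Cost and equate their Cost entries.
Row 3 is now all distinguished symbols — the join is lossless.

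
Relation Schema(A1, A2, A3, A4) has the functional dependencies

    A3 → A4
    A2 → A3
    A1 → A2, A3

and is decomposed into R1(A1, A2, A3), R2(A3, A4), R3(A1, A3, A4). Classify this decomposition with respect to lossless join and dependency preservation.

lossless and dependency-preserving

Lossless test (chase): Rows 1 and 2 agree on A3; apply A3→A4 and equate their A4 entries. Rows 1 and 3 agree on A1; apply A1→A2, A3 and equate their A2, A3 entries. Row 1 is now all distinguished symbols — the join is lossless.
Dependency preservation: every FD's attributes lie within a single fragment, so each can be enforced locally — preserved.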